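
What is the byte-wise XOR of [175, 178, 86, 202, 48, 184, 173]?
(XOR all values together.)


XOR chain: 175 ^ 178 ^ 86 ^ 202 ^ 48 ^ 184 ^ 173 = 164

164


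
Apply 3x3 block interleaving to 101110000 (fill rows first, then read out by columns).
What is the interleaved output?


Matrix:
  101
  110
  000
Read columns: 110010100

110010100


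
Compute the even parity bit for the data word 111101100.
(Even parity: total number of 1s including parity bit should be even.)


Number of 1s in data: 6
Parity bit: 0

0


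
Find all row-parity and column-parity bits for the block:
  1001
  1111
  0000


Row parities: 000
Column parities: 0110

Row P: 000, Col P: 0110, Corner: 0


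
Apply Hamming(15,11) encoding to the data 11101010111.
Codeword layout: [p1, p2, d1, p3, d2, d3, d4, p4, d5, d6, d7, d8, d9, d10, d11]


Parity bits: p1=0, p2=1, p3=1, p4=1

011111011010111


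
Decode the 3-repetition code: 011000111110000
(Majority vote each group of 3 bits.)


Groups: 011, 000, 111, 110, 000
Majority votes: 10110

10110


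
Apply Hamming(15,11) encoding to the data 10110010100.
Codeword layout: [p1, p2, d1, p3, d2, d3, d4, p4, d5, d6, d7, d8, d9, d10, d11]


Parity bits: p1=0, p2=0, p3=1, p4=0

001101100010100


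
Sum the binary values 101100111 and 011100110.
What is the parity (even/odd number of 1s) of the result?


101100111 = 359
011100110 = 230
Sum = 589 = 1001001101
1s count = 5

odd parity (5 ones in 1001001101)


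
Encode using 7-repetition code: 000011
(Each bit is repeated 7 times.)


Each bit -> 7 copies

000000000000000000000000000011111111111111


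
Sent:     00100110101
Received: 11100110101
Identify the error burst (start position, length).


XOR: 11000000000

Burst at position 0, length 2


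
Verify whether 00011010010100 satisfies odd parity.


Number of 1s: 5

Yes, parity is correct (5 ones)


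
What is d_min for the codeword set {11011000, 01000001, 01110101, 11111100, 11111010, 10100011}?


Comparing all pairs, minimum distance: 2
Can detect 1 errors, correct 0 errors

2


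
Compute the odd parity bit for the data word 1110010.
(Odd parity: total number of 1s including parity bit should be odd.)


Number of 1s in data: 4
Parity bit: 1

1


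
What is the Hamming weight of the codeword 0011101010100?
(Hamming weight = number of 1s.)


Counting 1s in 0011101010100

6


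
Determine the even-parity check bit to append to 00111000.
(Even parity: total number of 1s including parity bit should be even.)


Number of 1s in data: 3
Parity bit: 1

1


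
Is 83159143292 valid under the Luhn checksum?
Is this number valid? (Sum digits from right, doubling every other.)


Luhn sum = 50
50 mod 10 = 0

Valid (Luhn sum mod 10 = 0)


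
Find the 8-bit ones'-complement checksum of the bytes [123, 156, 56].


Sum = 335 mod 256 = 79
Complement = 176

176


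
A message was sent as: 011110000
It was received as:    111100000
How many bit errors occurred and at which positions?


XOR: 100010000

2 error(s) at position(s): 0, 4


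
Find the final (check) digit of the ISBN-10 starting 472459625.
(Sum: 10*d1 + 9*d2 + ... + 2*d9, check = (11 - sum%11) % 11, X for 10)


Weighted sum: 262
262 mod 11 = 9

Check digit: 2


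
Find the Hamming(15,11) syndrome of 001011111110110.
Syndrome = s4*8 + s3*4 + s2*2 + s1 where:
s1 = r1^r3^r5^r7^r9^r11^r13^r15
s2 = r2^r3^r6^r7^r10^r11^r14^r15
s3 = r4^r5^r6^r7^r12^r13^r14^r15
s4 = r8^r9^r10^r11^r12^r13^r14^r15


s1=0, s2=0, s3=1, s4=0

Syndrome = 4 (error at position 4)


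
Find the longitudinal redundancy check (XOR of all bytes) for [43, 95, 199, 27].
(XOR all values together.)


XOR chain: 43 ^ 95 ^ 199 ^ 27 = 168

168


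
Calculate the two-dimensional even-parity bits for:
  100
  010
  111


Row parities: 111
Column parities: 001

Row P: 111, Col P: 001, Corner: 1


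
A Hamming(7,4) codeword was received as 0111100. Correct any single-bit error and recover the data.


Syndrome = 0: no error detected

Data: 1100 (no errors)


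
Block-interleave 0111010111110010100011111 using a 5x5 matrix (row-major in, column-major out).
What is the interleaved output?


Matrix:
  01110
  10111
  11001
  01000
  11111
Read columns: 0110110111110011100101101

0110110111110011100101101


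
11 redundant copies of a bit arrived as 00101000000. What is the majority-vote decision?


Ones: 2 out of 11
Threshold: 6

0 (2/11 voted 1)


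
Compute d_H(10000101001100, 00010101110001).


XOR: 10010000111101
Count of 1s: 7

7


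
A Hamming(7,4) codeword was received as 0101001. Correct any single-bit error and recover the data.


Syndrome = 1: error at position 1

Data: 0001 (corrected bit 1)


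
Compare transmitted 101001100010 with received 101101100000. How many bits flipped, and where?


XOR: 000100000010

2 error(s) at position(s): 3, 10


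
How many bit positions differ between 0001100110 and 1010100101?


XOR: 1011000011
Count of 1s: 5

5


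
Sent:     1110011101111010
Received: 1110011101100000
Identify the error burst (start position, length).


XOR: 0000000000011010

Burst at position 11, length 4


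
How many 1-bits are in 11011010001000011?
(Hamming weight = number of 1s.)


Counting 1s in 11011010001000011

8


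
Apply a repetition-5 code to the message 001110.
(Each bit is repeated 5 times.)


Each bit -> 5 copies

000000000011111111111111100000


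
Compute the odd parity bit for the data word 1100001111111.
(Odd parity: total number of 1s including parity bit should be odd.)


Number of 1s in data: 9
Parity bit: 0

0


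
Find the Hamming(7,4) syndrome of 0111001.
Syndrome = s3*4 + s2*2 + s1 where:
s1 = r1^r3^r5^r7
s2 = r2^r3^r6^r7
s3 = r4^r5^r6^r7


s1=0, s2=1, s3=0

Syndrome = 2 (error at position 2)


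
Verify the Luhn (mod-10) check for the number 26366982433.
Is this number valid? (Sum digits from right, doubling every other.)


Luhn sum = 51
51 mod 10 = 1

Invalid (Luhn sum mod 10 = 1)


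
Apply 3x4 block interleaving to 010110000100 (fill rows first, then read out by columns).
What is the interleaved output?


Matrix:
  0101
  1000
  0100
Read columns: 010101000100

010101000100


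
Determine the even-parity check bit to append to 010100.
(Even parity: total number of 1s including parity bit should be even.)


Number of 1s in data: 2
Parity bit: 0

0


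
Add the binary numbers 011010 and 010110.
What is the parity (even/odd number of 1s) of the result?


011010 = 26
010110 = 22
Sum = 48 = 110000
1s count = 2

even parity (2 ones in 110000)


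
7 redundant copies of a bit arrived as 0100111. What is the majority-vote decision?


Ones: 4 out of 7
Threshold: 4

1 (4/7 voted 1)


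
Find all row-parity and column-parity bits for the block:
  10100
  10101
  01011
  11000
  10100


Row parities: 01100
Column parities: 00110

Row P: 01100, Col P: 00110, Corner: 0


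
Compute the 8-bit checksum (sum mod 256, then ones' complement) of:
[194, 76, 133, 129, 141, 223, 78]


Sum = 974 mod 256 = 206
Complement = 49

49


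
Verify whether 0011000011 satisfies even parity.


Number of 1s: 4

Yes, parity is correct (4 ones)


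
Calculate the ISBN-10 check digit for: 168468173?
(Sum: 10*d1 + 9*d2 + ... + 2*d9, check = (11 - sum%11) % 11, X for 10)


Weighted sum: 263
263 mod 11 = 10

Check digit: 1


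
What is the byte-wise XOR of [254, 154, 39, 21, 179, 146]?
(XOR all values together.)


XOR chain: 254 ^ 154 ^ 39 ^ 21 ^ 179 ^ 146 = 119

119


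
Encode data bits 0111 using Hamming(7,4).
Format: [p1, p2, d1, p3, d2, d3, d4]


Parity bits: p1=0, p2=0, p3=1

0001111


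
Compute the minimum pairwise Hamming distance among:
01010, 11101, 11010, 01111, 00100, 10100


Comparing all pairs, minimum distance: 1
Can detect 0 errors, correct 0 errors

1


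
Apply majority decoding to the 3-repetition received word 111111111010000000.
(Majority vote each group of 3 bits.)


Groups: 111, 111, 111, 010, 000, 000
Majority votes: 111000

111000


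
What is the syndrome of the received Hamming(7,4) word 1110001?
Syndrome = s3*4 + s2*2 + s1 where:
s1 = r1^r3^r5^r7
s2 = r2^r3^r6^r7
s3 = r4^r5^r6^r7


s1=1, s2=1, s3=1

Syndrome = 7 (error at position 7)


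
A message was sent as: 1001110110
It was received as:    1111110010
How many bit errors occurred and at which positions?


XOR: 0110000100

3 error(s) at position(s): 1, 2, 7


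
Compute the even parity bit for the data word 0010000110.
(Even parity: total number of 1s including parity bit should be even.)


Number of 1s in data: 3
Parity bit: 1

1


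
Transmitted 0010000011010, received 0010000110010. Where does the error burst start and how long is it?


XOR: 0000000101000

Burst at position 7, length 3


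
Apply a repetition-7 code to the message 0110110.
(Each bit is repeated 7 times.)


Each bit -> 7 copies

0000000111111111111110000000111111111111110000000


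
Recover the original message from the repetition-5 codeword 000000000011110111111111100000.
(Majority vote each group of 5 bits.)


Groups: 00000, 00000, 11110, 11111, 11111, 00000
Majority votes: 001110

001110


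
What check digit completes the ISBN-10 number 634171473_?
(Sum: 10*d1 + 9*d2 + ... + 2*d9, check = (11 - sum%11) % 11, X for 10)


Weighted sum: 216
216 mod 11 = 7

Check digit: 4


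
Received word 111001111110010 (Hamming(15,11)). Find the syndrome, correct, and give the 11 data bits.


Syndrome = 15: error at position 15

Data: 10111110011 (corrected bit 15)


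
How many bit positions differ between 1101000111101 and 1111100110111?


XOR: 0010100001010
Count of 1s: 4

4


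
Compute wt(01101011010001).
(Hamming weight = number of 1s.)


Counting 1s in 01101011010001

7


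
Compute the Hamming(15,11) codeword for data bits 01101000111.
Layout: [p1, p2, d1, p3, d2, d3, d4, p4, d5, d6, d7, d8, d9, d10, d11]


Parity bits: p1=0, p2=1, p3=1, p4=0

010111001000111


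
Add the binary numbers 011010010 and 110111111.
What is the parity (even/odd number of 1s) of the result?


011010010 = 210
110111111 = 447
Sum = 657 = 1010010001
1s count = 4

even parity (4 ones in 1010010001)


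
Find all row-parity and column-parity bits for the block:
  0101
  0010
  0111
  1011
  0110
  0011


Row parities: 011100
Column parities: 1110

Row P: 011100, Col P: 1110, Corner: 1


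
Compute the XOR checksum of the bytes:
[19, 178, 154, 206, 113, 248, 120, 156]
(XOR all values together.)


XOR chain: 19 ^ 178 ^ 154 ^ 206 ^ 113 ^ 248 ^ 120 ^ 156 = 152

152


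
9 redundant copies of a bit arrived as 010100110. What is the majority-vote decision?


Ones: 4 out of 9
Threshold: 5

0 (4/9 voted 1)


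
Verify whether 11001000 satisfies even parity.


Number of 1s: 3

No, parity error (3 ones)


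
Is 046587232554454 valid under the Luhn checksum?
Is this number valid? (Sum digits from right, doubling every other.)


Luhn sum = 61
61 mod 10 = 1

Invalid (Luhn sum mod 10 = 1)


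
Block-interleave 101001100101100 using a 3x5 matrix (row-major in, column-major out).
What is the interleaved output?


Matrix:
  10100
  11001
  01100
Read columns: 110011101000010

110011101000010


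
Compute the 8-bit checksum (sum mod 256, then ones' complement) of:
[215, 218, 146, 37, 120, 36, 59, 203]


Sum = 1034 mod 256 = 10
Complement = 245

245


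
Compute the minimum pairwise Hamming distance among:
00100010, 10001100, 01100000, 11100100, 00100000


Comparing all pairs, minimum distance: 1
Can detect 0 errors, correct 0 errors

1


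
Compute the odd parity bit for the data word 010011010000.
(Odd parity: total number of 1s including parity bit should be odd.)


Number of 1s in data: 4
Parity bit: 1

1


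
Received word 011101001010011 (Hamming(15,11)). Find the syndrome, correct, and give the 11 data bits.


Syndrome = 0: no error detected

Data: 10101010011 (no errors)


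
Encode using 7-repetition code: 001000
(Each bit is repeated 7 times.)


Each bit -> 7 copies

000000000000001111111000000000000000000000


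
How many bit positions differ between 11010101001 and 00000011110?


XOR: 11010110111
Count of 1s: 8

8


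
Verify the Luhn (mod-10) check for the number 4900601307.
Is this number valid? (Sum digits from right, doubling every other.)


Luhn sum = 32
32 mod 10 = 2

Invalid (Luhn sum mod 10 = 2)


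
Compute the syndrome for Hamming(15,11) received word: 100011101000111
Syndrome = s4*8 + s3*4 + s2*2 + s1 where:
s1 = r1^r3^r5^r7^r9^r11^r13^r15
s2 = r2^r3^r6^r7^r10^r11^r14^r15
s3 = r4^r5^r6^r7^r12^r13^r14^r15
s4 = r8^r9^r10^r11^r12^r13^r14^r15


s1=0, s2=0, s3=0, s4=0

Syndrome = 0 (no error)


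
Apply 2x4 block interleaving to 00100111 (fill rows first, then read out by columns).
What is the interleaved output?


Matrix:
  0010
  0111
Read columns: 00011101

00011101


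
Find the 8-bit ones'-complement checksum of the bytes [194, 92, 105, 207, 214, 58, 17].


Sum = 887 mod 256 = 119
Complement = 136

136


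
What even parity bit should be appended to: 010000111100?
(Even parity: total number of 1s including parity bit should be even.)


Number of 1s in data: 5
Parity bit: 1

1


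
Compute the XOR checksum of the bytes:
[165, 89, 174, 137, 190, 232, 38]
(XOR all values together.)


XOR chain: 165 ^ 89 ^ 174 ^ 137 ^ 190 ^ 232 ^ 38 = 171

171


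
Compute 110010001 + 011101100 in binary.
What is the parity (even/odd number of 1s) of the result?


110010001 = 401
011101100 = 236
Sum = 637 = 1001111101
1s count = 7

odd parity (7 ones in 1001111101)


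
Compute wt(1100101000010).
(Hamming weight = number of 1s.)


Counting 1s in 1100101000010

5


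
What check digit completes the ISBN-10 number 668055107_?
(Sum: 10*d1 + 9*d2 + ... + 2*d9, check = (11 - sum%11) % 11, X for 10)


Weighted sum: 251
251 mod 11 = 9

Check digit: 2


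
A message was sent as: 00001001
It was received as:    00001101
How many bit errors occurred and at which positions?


XOR: 00000100

1 error(s) at position(s): 5


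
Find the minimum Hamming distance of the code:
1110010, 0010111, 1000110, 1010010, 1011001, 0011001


Comparing all pairs, minimum distance: 1
Can detect 0 errors, correct 0 errors

1


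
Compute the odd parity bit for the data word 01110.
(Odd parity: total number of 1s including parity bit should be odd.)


Number of 1s in data: 3
Parity bit: 0

0


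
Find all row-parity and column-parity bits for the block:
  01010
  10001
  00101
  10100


Row parities: 0000
Column parities: 01010

Row P: 0000, Col P: 01010, Corner: 0


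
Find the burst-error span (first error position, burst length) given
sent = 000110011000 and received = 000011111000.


XOR: 000101100000

Burst at position 3, length 4


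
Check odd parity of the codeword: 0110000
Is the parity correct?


Number of 1s: 2

No, parity error (2 ones)


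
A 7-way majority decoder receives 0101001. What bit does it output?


Ones: 3 out of 7
Threshold: 4

0 (3/7 voted 1)


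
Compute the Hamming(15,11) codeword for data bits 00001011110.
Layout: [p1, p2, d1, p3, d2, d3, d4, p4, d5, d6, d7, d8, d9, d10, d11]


Parity bits: p1=1, p2=0, p3=1, p4=1

100100011011110


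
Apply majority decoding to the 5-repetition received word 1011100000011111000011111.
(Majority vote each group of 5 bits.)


Groups: 10111, 00000, 01111, 10000, 11111
Majority votes: 10101

10101


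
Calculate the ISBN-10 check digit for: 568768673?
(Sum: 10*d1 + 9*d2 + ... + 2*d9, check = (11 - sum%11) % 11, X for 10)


Weighted sum: 344
344 mod 11 = 3

Check digit: 8


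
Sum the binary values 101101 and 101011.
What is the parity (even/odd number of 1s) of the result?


101101 = 45
101011 = 43
Sum = 88 = 1011000
1s count = 3

odd parity (3 ones in 1011000)


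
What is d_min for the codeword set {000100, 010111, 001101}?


Comparing all pairs, minimum distance: 2
Can detect 1 errors, correct 0 errors

2


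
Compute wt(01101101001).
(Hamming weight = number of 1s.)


Counting 1s in 01101101001

6


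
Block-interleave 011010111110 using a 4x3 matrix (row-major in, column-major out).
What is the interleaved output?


Matrix:
  011
  010
  111
  110
Read columns: 001111111010

001111111010


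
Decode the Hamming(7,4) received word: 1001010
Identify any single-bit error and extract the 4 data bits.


Syndrome = 3: error at position 3

Data: 1010 (corrected bit 3)


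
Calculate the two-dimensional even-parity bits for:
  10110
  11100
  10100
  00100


Row parities: 1101
Column parities: 11010

Row P: 1101, Col P: 11010, Corner: 1


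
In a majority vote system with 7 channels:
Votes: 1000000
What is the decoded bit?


Ones: 1 out of 7
Threshold: 4

0 (1/7 voted 1)


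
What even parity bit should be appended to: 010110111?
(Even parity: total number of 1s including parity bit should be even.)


Number of 1s in data: 6
Parity bit: 0

0


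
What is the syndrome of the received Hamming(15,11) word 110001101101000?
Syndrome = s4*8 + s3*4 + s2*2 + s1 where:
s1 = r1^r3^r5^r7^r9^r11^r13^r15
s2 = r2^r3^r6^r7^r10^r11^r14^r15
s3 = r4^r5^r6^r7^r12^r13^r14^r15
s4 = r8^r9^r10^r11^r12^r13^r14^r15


s1=1, s2=0, s3=1, s4=1

Syndrome = 13 (error at position 13)


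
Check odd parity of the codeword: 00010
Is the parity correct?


Number of 1s: 1

Yes, parity is correct (1 ones)


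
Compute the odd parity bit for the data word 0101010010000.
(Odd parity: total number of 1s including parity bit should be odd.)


Number of 1s in data: 4
Parity bit: 1

1


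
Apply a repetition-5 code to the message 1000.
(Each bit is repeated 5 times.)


Each bit -> 5 copies

11111000000000000000


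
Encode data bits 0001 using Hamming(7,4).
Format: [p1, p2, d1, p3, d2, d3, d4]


Parity bits: p1=1, p2=1, p3=1

1101001


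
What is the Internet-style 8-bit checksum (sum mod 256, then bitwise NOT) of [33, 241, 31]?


Sum = 305 mod 256 = 49
Complement = 206

206


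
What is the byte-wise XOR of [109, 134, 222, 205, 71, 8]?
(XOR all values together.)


XOR chain: 109 ^ 134 ^ 222 ^ 205 ^ 71 ^ 8 = 183

183


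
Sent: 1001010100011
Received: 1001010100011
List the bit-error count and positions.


XOR: 0000000000000

0 errors (received matches sent)


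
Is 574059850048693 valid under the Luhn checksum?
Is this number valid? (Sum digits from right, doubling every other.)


Luhn sum = 66
66 mod 10 = 6

Invalid (Luhn sum mod 10 = 6)


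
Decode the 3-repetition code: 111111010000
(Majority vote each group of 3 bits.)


Groups: 111, 111, 010, 000
Majority votes: 1100

1100


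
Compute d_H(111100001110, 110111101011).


XOR: 001011100101
Count of 1s: 6

6


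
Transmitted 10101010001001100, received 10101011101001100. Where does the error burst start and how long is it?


XOR: 00000001100000000

Burst at position 7, length 2


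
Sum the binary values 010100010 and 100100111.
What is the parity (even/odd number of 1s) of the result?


010100010 = 162
100100111 = 295
Sum = 457 = 111001001
1s count = 5

odd parity (5 ones in 111001001)


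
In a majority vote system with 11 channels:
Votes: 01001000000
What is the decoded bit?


Ones: 2 out of 11
Threshold: 6

0 (2/11 voted 1)


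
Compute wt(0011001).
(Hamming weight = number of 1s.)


Counting 1s in 0011001

3


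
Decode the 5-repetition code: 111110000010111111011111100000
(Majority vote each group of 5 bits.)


Groups: 11111, 00000, 10111, 11101, 11111, 00000
Majority votes: 101110

101110


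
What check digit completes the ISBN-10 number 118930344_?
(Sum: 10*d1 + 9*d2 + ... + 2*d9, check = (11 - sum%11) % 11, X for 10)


Weighted sum: 196
196 mod 11 = 9

Check digit: 2


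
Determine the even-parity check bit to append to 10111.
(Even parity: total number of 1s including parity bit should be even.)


Number of 1s in data: 4
Parity bit: 0

0


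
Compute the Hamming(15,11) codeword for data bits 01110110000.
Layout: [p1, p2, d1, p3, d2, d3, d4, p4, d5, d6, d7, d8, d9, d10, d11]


Parity bits: p1=1, p2=0, p3=1, p4=0

100111100110000


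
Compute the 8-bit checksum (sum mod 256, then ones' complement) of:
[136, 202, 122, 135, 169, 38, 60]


Sum = 862 mod 256 = 94
Complement = 161

161


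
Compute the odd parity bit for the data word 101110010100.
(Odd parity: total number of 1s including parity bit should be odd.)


Number of 1s in data: 6
Parity bit: 1

1


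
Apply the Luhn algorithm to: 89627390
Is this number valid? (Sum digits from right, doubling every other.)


Luhn sum = 38
38 mod 10 = 8

Invalid (Luhn sum mod 10 = 8)


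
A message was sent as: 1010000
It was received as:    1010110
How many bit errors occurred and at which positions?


XOR: 0000110

2 error(s) at position(s): 4, 5


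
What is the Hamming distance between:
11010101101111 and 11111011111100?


XOR: 00101110010011
Count of 1s: 7

7


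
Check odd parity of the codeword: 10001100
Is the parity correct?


Number of 1s: 3

Yes, parity is correct (3 ones)


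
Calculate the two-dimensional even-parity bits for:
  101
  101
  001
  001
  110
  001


Row parities: 001101
Column parities: 111

Row P: 001101, Col P: 111, Corner: 1


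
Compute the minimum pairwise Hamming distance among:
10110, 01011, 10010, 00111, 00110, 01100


Comparing all pairs, minimum distance: 1
Can detect 0 errors, correct 0 errors

1


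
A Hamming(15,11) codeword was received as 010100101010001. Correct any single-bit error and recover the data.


Syndrome = 12: error at position 12

Data: 00011011001 (corrected bit 12)


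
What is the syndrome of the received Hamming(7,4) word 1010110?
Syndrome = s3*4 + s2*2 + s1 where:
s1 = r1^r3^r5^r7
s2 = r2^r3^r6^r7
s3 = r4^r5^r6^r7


s1=1, s2=0, s3=0

Syndrome = 1 (error at position 1)


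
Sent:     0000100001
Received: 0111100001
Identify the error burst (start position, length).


XOR: 0111000000

Burst at position 1, length 3


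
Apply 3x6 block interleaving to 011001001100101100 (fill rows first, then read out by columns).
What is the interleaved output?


Matrix:
  011001
  001100
  101100
Read columns: 001100111011000100

001100111011000100


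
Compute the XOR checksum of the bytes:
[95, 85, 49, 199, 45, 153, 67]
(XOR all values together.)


XOR chain: 95 ^ 85 ^ 49 ^ 199 ^ 45 ^ 153 ^ 67 = 11

11


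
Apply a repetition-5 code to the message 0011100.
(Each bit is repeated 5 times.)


Each bit -> 5 copies

00000000001111111111111110000000000


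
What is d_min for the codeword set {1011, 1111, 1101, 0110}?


Comparing all pairs, minimum distance: 1
Can detect 0 errors, correct 0 errors

1


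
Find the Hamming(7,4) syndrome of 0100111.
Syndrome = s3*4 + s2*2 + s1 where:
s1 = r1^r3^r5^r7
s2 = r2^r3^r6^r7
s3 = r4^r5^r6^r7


s1=0, s2=1, s3=1

Syndrome = 6 (error at position 6)


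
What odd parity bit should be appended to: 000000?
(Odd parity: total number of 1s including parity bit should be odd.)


Number of 1s in data: 0
Parity bit: 1

1


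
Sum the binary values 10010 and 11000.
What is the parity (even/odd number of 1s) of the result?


10010 = 18
11000 = 24
Sum = 42 = 101010
1s count = 3

odd parity (3 ones in 101010)


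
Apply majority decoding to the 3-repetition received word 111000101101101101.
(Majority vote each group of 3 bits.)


Groups: 111, 000, 101, 101, 101, 101
Majority votes: 101111

101111


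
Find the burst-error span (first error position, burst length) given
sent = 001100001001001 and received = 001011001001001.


XOR: 000111000000000

Burst at position 3, length 3


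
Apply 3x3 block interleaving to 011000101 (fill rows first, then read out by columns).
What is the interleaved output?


Matrix:
  011
  000
  101
Read columns: 001100101

001100101


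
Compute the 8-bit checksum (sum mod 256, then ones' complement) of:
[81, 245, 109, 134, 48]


Sum = 617 mod 256 = 105
Complement = 150

150


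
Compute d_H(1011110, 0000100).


XOR: 1011010
Count of 1s: 4

4


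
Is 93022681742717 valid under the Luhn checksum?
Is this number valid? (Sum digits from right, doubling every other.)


Luhn sum = 61
61 mod 10 = 1

Invalid (Luhn sum mod 10 = 1)


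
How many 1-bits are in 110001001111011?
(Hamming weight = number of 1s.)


Counting 1s in 110001001111011

9


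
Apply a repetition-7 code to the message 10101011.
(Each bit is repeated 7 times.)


Each bit -> 7 copies

11111110000000111111100000001111111000000011111111111111


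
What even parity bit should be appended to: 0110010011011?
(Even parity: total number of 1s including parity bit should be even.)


Number of 1s in data: 7
Parity bit: 1

1


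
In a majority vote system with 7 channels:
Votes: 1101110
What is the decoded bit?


Ones: 5 out of 7
Threshold: 4

1 (5/7 voted 1)


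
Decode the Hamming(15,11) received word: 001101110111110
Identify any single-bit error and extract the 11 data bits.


Syndrome = 0: no error detected

Data: 10110111110 (no errors)


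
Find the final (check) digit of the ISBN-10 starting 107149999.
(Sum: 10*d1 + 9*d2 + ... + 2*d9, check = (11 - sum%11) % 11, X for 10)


Weighted sum: 223
223 mod 11 = 3

Check digit: 8


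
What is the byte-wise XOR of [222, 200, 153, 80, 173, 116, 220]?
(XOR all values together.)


XOR chain: 222 ^ 200 ^ 153 ^ 80 ^ 173 ^ 116 ^ 220 = 218

218


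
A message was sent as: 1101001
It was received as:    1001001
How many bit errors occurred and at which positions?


XOR: 0100000

1 error(s) at position(s): 1


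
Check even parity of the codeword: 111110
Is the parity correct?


Number of 1s: 5

No, parity error (5 ones)


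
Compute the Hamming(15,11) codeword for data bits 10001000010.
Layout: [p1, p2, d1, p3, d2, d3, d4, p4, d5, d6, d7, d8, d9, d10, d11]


Parity bits: p1=0, p2=0, p3=1, p4=0

001100001000010


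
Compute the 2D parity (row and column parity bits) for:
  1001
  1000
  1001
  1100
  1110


Row parities: 01001
Column parities: 1010

Row P: 01001, Col P: 1010, Corner: 0


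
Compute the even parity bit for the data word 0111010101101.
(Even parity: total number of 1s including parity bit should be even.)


Number of 1s in data: 8
Parity bit: 0

0


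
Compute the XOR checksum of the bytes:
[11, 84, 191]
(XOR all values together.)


XOR chain: 11 ^ 84 ^ 191 = 224

224


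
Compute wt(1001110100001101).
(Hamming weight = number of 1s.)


Counting 1s in 1001110100001101

8


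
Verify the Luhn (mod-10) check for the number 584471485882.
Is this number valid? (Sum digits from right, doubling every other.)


Luhn sum = 61
61 mod 10 = 1

Invalid (Luhn sum mod 10 = 1)


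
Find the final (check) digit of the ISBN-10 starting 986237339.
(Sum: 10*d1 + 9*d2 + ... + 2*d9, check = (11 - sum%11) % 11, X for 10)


Weighted sum: 316
316 mod 11 = 8

Check digit: 3


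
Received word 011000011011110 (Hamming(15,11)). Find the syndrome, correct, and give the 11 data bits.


Syndrome = 4: error at position 4

Data: 10001011110 (corrected bit 4)


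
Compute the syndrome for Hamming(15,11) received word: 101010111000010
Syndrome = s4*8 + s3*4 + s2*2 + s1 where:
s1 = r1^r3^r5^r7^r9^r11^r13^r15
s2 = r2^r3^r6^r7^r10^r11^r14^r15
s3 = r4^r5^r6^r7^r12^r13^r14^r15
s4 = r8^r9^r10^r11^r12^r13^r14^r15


s1=1, s2=1, s3=1, s4=1

Syndrome = 15 (error at position 15)


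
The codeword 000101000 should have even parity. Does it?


Number of 1s: 2

Yes, parity is correct (2 ones)


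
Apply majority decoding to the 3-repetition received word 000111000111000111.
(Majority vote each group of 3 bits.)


Groups: 000, 111, 000, 111, 000, 111
Majority votes: 010101

010101


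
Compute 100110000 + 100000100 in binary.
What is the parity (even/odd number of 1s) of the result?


100110000 = 304
100000100 = 260
Sum = 564 = 1000110100
1s count = 4

even parity (4 ones in 1000110100)


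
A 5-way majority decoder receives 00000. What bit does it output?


Ones: 0 out of 5
Threshold: 3

0 (0/5 voted 1)


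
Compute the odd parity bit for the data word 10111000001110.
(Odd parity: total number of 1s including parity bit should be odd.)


Number of 1s in data: 7
Parity bit: 0

0


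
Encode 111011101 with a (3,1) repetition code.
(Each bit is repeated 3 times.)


Each bit -> 3 copies

111111111000111111111000111


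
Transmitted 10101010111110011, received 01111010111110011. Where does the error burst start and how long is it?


XOR: 11010000000000000

Burst at position 0, length 4


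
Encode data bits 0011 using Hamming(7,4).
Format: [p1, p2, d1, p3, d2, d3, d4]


Parity bits: p1=1, p2=0, p3=0

1000011


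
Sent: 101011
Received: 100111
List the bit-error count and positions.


XOR: 001100

2 error(s) at position(s): 2, 3


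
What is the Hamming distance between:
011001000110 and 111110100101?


XOR: 100111100011
Count of 1s: 7

7


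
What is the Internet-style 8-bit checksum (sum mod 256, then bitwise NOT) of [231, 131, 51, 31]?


Sum = 444 mod 256 = 188
Complement = 67

67


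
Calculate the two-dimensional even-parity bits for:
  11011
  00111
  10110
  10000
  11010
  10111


Row parities: 011110
Column parities: 10111

Row P: 011110, Col P: 10111, Corner: 0


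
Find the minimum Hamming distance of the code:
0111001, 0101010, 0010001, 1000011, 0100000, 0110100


Comparing all pairs, minimum distance: 2
Can detect 1 errors, correct 0 errors

2


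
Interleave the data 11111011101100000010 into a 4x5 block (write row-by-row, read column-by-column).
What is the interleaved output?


Matrix:
  11111
  01110
  11000
  00010
Read columns: 10101110110011011000

10101110110011011000


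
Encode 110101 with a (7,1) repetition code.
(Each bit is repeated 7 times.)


Each bit -> 7 copies

111111111111110000000111111100000001111111


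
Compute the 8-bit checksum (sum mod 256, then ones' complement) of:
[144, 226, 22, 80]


Sum = 472 mod 256 = 216
Complement = 39

39


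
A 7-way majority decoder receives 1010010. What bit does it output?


Ones: 3 out of 7
Threshold: 4

0 (3/7 voted 1)


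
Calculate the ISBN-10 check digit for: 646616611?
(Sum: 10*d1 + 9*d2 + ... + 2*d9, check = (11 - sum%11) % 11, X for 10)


Weighted sum: 251
251 mod 11 = 9

Check digit: 2


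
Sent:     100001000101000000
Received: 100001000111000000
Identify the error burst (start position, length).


XOR: 000000000010000000

Burst at position 10, length 1


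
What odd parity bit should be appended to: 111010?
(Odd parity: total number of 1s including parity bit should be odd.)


Number of 1s in data: 4
Parity bit: 1

1


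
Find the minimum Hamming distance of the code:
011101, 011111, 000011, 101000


Comparing all pairs, minimum distance: 1
Can detect 0 errors, correct 0 errors

1


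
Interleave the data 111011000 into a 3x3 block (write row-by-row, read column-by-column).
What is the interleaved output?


Matrix:
  111
  011
  000
Read columns: 100110110

100110110


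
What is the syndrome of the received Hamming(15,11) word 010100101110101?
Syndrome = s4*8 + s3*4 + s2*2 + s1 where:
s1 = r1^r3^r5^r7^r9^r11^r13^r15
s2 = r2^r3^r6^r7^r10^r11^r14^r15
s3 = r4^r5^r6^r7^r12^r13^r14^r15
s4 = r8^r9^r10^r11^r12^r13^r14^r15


s1=1, s2=1, s3=0, s4=1

Syndrome = 11 (error at position 11)


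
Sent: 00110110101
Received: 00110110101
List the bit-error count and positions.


XOR: 00000000000

0 errors (received matches sent)


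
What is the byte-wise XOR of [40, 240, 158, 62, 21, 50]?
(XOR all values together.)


XOR chain: 40 ^ 240 ^ 158 ^ 62 ^ 21 ^ 50 = 95

95


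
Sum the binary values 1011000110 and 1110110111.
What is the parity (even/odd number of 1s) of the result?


1011000110 = 710
1110110111 = 951
Sum = 1661 = 11001111101
1s count = 8

even parity (8 ones in 11001111101)


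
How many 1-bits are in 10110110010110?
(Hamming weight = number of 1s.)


Counting 1s in 10110110010110

8


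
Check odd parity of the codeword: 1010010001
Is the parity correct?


Number of 1s: 4

No, parity error (4 ones)


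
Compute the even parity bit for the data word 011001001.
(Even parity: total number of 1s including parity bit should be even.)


Number of 1s in data: 4
Parity bit: 0

0


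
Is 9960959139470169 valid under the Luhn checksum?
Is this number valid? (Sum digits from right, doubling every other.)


Luhn sum = 88
88 mod 10 = 8

Invalid (Luhn sum mod 10 = 8)


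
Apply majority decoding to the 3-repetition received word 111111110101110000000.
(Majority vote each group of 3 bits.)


Groups: 111, 111, 110, 101, 110, 000, 000
Majority votes: 1111100

1111100


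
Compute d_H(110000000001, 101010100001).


XOR: 011010100000
Count of 1s: 4

4


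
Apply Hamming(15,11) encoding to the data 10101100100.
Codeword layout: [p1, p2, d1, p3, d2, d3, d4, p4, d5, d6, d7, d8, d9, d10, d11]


Parity bits: p1=1, p2=1, p3=0, p4=1

111001011100100


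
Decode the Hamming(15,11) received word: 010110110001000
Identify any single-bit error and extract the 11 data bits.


Syndrome = 0: no error detected

Data: 01010001000 (no errors)


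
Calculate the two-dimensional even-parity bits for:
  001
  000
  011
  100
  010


Row parities: 10011
Column parities: 100

Row P: 10011, Col P: 100, Corner: 1


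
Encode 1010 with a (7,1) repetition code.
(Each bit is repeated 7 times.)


Each bit -> 7 copies

1111111000000011111110000000


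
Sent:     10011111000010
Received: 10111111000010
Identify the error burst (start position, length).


XOR: 00100000000000

Burst at position 2, length 1


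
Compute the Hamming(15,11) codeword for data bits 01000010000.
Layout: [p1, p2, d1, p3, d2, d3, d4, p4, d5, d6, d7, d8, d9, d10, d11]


Parity bits: p1=0, p2=1, p3=1, p4=1

010110010010000


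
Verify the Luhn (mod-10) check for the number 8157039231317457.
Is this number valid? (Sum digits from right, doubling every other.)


Luhn sum = 61
61 mod 10 = 1

Invalid (Luhn sum mod 10 = 1)


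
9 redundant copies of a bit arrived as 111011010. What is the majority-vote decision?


Ones: 6 out of 9
Threshold: 5

1 (6/9 voted 1)


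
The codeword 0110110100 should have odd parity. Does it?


Number of 1s: 5

Yes, parity is correct (5 ones)


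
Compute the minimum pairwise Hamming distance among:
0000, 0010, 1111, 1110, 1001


Comparing all pairs, minimum distance: 1
Can detect 0 errors, correct 0 errors

1


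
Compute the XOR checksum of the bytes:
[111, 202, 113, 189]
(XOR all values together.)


XOR chain: 111 ^ 202 ^ 113 ^ 189 = 105

105


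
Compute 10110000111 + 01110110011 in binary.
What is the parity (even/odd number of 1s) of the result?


10110000111 = 1415
01110110011 = 947
Sum = 2362 = 100100111010
1s count = 6

even parity (6 ones in 100100111010)


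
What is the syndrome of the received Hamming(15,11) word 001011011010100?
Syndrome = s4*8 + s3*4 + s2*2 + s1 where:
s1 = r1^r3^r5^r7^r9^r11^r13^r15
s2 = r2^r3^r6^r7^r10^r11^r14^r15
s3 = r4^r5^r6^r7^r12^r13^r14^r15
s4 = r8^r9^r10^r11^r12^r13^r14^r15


s1=1, s2=1, s3=1, s4=0

Syndrome = 7 (error at position 7)


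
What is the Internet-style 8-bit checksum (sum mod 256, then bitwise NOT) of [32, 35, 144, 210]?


Sum = 421 mod 256 = 165
Complement = 90

90


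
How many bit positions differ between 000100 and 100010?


XOR: 100110
Count of 1s: 3

3


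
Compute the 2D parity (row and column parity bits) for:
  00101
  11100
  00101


Row parities: 010
Column parities: 11100

Row P: 010, Col P: 11100, Corner: 1


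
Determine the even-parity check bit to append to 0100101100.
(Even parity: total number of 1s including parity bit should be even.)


Number of 1s in data: 4
Parity bit: 0

0


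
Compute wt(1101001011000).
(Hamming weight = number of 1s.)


Counting 1s in 1101001011000

6


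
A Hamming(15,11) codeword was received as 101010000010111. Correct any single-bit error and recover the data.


Syndrome = 0: no error detected

Data: 11000010111 (no errors)


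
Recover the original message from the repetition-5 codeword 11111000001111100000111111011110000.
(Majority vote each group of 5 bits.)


Groups: 11111, 00000, 11111, 00000, 11111, 10111, 10000
Majority votes: 1010110

1010110


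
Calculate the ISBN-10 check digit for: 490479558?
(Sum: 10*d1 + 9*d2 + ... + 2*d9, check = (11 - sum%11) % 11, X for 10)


Weighted sum: 287
287 mod 11 = 1

Check digit: X


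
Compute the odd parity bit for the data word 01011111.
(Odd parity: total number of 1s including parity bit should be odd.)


Number of 1s in data: 6
Parity bit: 1

1


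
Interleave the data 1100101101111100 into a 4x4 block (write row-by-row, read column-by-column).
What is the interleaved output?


Matrix:
  1100
  1011
  0111
  1100
Read columns: 1101101101100110

1101101101100110


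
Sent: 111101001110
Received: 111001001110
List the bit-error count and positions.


XOR: 000100000000

1 error(s) at position(s): 3


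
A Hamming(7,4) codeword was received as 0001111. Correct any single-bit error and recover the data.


Syndrome = 0: no error detected

Data: 0111 (no errors)


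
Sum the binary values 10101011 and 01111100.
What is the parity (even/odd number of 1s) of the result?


10101011 = 171
01111100 = 124
Sum = 295 = 100100111
1s count = 5

odd parity (5 ones in 100100111)


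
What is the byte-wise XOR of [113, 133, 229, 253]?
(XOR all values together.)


XOR chain: 113 ^ 133 ^ 229 ^ 253 = 236

236


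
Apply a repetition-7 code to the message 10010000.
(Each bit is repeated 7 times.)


Each bit -> 7 copies

11111110000000000000011111110000000000000000000000000000


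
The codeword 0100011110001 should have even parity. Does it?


Number of 1s: 6

Yes, parity is correct (6 ones)


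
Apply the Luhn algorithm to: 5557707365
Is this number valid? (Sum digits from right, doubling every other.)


Luhn sum = 35
35 mod 10 = 5

Invalid (Luhn sum mod 10 = 5)


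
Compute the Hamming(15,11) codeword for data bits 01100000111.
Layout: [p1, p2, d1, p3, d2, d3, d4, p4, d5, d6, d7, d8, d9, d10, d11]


Parity bits: p1=1, p2=1, p3=1, p4=1

110111010000111


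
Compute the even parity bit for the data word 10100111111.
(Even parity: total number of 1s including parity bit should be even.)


Number of 1s in data: 8
Parity bit: 0

0


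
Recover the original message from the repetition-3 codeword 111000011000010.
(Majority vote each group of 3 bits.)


Groups: 111, 000, 011, 000, 010
Majority votes: 10100

10100


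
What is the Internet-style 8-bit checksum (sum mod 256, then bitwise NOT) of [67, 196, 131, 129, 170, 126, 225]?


Sum = 1044 mod 256 = 20
Complement = 235

235


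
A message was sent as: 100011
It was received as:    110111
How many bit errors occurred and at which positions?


XOR: 010100

2 error(s) at position(s): 1, 3


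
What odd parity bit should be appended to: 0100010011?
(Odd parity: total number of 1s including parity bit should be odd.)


Number of 1s in data: 4
Parity bit: 1

1
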